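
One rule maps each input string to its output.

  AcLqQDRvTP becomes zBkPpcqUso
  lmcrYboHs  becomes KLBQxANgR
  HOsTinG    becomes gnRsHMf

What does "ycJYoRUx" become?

XBixNqtW

The rule is to flip the case of every letter, then shift every letter 1 place backward in the alphabet (wrapping around).
On "ycJYoRUx" that produces "XBixNqtW".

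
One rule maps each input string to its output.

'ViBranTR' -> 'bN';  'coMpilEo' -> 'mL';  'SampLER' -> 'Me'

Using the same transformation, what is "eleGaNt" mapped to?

Each output is the input with this applied: keep one character in every 3, starting at position 3 (positions 3rd, 6th, 9th, ...), then flip the case of every letter.
Applying that to "eleGaNt" gives "En".

En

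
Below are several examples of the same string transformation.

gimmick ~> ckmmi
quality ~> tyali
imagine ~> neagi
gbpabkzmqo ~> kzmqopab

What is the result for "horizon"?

onriz

The pattern: delete the first 2 characters, then move the first 3 characters to the end (rotate left by 3).
"horizon" → "rizon" → "onriz".
(Check on "quality": → "ality" → "tyali" ✓)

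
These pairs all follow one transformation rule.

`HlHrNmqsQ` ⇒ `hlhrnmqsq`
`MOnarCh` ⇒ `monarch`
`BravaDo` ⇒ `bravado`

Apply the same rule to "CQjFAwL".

cqjfawl

The transformation: convert every letter to lowercase.
So "CQjFAwL" becomes "cqjfawl".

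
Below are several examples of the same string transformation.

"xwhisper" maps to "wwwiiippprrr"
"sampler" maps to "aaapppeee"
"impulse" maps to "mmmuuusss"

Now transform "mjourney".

jjjuuunnnyyy

The rule is to keep every other character starting from the second (positions 2nd, 4th, 6th, ...), then repeat every character 3 times.
On "mjourney": the first step gives "juny", and the second then gives "jjjuuunnnyyy".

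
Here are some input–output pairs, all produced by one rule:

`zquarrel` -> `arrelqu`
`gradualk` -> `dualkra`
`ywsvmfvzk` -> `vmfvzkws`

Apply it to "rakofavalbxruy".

ofavalbxruyak

Looking at the pairs, the operation is to delete the first character, then move the first 2 characters to the end (rotate left by 2).
On "rakofavalbxruy" that produces "ofavalbxruyak".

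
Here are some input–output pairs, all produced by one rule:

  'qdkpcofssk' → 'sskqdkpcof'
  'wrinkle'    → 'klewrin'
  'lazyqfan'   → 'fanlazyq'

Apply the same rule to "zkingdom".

What's happening: move the last 3 characters to the front (rotate right by 3).
So "zkingdom" becomes "domzking".

domzking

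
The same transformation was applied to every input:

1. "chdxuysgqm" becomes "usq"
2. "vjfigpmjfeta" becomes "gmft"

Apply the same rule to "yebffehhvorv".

Each output is the input with this applied: delete the first 3 characters, then keep every other character starting from the second (positions 2nd, 4th, 6th, ...).
Working it through for "yebffehhvorv": intermediate "ffehhvorv", final "fhvr".
(Check on "chdxuysgqm": → "xuysgqm" → "usq" ✓)

fhvr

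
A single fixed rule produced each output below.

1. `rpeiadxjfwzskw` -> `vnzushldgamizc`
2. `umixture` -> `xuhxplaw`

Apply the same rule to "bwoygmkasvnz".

Each output is the input with this applied: shift every letter 3 places forward in the alphabet (wrapping around), then move the last 3 characters to the front (rotate right by 3).
For "bwoygmkasvnz" the result is "yqcezrbjpndv".

yqcezrbjpndv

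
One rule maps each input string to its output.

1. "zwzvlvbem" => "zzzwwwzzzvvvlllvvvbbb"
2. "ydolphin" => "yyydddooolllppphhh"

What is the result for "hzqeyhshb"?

hhhzzzqqqeeeyyyhhhsss

Rule — delete the last 2 characters, then repeat every character 3 times.
Working it through for "hzqeyhshb": intermediate "hzqeyhs", final "hhhzzzqqqeeeyyyhhhsss".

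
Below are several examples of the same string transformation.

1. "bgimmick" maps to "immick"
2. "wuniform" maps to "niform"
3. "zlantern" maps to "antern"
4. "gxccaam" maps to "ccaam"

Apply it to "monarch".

The transformation: delete the first 2 characters.
On "monarch" that produces "narch".

narch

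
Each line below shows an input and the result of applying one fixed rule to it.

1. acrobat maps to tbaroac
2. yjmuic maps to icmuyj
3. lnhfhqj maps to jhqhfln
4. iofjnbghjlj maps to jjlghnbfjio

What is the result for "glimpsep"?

eppsimgl

In each case the input is transformed by: swap each adjacent pair of characters (1↔2, 3↔4, ...), then reverse the string.
On "glimpsep": the first step gives "lgmisppe", and the second then gives "eppsimgl".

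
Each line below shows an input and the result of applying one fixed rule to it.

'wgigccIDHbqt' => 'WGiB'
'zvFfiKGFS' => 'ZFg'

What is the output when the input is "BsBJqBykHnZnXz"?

bjYNx

In each case the input is transformed by: flip the case of every letter, then keep one character in every 3, starting at position 1 (positions 1st, 4th, 7th, ...).
On "BsBJqBykHnZnXz": the first step gives "bSbjQbYKhNzNxZ", and the second then gives "bjYNx".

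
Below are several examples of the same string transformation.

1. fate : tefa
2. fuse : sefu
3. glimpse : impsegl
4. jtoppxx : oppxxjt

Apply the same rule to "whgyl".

Rule — move the first 2 characters to the end (rotate left by 2).
Applying that to "whgyl" gives "gylwh".

gylwh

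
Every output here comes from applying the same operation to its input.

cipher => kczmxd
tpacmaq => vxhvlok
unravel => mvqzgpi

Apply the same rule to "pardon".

myjikv

Looking at the pairs, the operation is to shift every letter 5 places backward in the alphabet (wrapping around), then move the first 2 characters to the end (rotate left by 2).
On "pardon": the first step gives "kvmyji", and the second then gives "myjikv".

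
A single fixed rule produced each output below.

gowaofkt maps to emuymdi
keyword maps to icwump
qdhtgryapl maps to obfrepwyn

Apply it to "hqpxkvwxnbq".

What's happening: shift every letter 2 places backward in the alphabet (wrapping around), then delete the last character.
For "hqpxkvwxnbq", step one produces "fonvituvlzo"; step two turns that into "fonvituvlz".

fonvituvlz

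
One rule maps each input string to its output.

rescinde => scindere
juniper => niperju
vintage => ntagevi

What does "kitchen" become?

The rule is to move the first 2 characters to the end (rotate left by 2).
"kitchen" → "tchenki".

tchenki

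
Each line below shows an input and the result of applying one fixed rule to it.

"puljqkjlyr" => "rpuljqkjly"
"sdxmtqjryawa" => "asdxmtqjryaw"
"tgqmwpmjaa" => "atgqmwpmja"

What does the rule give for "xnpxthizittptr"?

Each output is the input with this applied: move the last character to the front.
Doing the same to "xnpxthizittptr": "rxnpxthizittpt".

rxnpxthizittpt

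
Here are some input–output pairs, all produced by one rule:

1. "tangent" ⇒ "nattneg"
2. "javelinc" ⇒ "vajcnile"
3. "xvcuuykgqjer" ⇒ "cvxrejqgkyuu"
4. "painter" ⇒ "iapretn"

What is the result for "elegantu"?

Rule — reverse the string, then move the last 3 characters to the front (rotate right by 3).
Starting from "elegantu": after the first operation, "utnagele"; after the second, "eleutnag".

eleutnag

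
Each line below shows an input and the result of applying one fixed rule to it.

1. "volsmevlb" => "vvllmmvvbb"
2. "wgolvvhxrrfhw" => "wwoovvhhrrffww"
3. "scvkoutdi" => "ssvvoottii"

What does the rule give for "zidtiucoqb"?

zzddiiccqq

The transformation: keep every other character starting from the first (positions 1st, 3rd, 5th, ...), then double every character.
"zidtiucoqb" → "zdicq" → "zzddiiccqq".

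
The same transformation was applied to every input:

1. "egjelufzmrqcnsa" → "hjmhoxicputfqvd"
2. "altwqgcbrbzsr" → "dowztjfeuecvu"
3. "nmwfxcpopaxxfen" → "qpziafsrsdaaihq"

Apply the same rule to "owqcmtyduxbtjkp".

Each output is the input with this applied: shift every letter 3 places forward in the alphabet (wrapping around).
Applying that to "owqcmtyduxbtjkp" gives "rztfpwbgxaewmns".

rztfpwbgxaewmns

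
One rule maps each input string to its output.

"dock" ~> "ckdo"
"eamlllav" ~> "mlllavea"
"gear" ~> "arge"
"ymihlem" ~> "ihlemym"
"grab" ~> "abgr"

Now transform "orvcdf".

Looking at the pairs, the operation is to move the first 2 characters to the end (rotate left by 2).
"orvcdf" → "vcdfor".

vcdfor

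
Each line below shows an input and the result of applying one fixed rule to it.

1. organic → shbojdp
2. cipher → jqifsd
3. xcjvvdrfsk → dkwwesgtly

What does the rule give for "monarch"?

The transformation: shift every letter 1 place forward in the alphabet (wrapping around), then move the first character to the end.
Working it through for "monarch": intermediate "npobsdi", final "pobsdin".

pobsdin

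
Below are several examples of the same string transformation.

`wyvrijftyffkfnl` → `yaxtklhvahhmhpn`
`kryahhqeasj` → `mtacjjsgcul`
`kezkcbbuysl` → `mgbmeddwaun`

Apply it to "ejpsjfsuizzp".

glrulhuwkbbr

The rule is to shift every letter 2 places forward in the alphabet (wrapping around).
On "ejpsjfsuizzp" that produces "glrulhuwkbbr".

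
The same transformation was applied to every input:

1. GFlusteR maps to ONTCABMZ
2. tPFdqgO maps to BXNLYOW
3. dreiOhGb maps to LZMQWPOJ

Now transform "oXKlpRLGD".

In each case the input is transformed by: shift every letter 8 places forward in the alphabet (wrapping around), then convert every letter to uppercase.
Working it through for "oXKlpRLGD": intermediate "wFStxZTOL", final "WFSTXZTOL".

WFSTXZTOL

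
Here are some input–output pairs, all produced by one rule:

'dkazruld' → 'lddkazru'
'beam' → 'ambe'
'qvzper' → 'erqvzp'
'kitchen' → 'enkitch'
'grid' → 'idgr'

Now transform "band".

Each output is the input with this applied: move the last 2 characters to the front (rotate right by 2).
On "band" that produces "ndba".

ndba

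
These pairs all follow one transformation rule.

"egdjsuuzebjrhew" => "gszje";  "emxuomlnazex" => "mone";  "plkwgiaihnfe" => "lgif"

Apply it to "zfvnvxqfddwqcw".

The rule is to keep one character in every 3, starting at position 2 (positions 2nd, 5th, 8th, ...).
"zfvnvxqfddwqcw" → "fvfww".

fvfww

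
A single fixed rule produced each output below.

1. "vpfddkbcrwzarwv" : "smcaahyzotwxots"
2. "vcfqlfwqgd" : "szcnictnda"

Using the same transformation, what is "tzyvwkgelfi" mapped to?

qwvsthdbicf

The pattern: shift every letter 3 places backward in the alphabet (wrapping around).
"tzyvwkgelfi" → "qwvsthdbicf".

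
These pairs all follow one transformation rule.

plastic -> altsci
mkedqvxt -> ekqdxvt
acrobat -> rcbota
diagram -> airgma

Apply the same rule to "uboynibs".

obnybis

What's happening: delete the first character, then swap each adjacent pair of characters (1↔2, 3↔4, ...).
Starting from "uboynibs": after the first operation, "boynibs"; after the second, "obnybis".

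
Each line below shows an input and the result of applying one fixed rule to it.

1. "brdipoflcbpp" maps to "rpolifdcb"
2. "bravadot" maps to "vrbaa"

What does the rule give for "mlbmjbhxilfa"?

The pattern: delete the last 3 characters, then sort the characters into reverse alphabetical order.
For "mlbmjbhxilfa", step one produces "mlbmjbhxi"; step two turns that into "xmmljihbb".

xmmljihbb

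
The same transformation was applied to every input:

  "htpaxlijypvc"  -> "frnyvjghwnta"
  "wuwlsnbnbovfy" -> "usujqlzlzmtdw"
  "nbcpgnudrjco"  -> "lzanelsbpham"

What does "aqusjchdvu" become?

The transformation: shift every letter 2 places backward in the alphabet (wrapping around).
On "aqusjchdvu" that produces "yosqhafbts".

yosqhafbts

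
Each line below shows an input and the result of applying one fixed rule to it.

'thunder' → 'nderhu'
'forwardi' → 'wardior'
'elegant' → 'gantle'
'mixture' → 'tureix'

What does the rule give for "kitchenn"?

What's happening: delete the first character, then move the first 2 characters to the end (rotate left by 2).
For "kitchenn" the result is "chennit".

chennit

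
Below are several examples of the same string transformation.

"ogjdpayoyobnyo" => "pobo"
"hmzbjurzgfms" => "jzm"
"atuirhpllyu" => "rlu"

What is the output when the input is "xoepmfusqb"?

ms

Each output is the input with this applied: delete the first 2 characters, then keep one character in every 3, starting at position 3 (positions 3rd, 6th, 9th, ...).
Applying both steps to "xoepmfusqb": "epmfusqb", then "ms".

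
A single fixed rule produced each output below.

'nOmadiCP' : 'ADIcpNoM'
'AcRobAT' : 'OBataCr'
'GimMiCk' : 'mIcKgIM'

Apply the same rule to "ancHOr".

hoRANC

Rule — move the first 3 characters to the end (rotate left by 3), then flip the case of every letter.
Starting from "ancHOr": after the first operation, "HOranc"; after the second, "hoRANC".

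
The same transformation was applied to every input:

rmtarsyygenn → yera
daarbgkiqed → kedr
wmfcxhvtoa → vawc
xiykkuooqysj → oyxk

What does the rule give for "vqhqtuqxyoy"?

qovq

In each case the input is transformed by: keep one character in every 3, starting at position 1 (positions 1st, 4th, 7th, ...), then move the last 2 characters to the front (rotate right by 2).
Working it through for "vqhqtuqxyoy": intermediate "vqqo", final "qovq".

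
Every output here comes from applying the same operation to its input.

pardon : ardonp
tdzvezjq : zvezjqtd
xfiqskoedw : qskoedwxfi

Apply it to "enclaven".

The pattern: swap the front and back halves of the string, then move the last 2 characters to the front (rotate right by 2).
For "enclaven", step one produces "avenencl"; step two turns that into "clavenen".

clavenen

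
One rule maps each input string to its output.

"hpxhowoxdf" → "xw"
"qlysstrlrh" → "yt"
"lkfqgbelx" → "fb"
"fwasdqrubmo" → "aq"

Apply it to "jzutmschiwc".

Looking at the pairs, the operation is to keep one character in every 3, starting at position 3 (positions 3rd, 6th, 9th, ...), then delete the last character.
Applying both steps to "jzutmschiwc": "usi", then "us".
(Check on "lkfqgbelx": → "fbx" → "fb" ✓)

us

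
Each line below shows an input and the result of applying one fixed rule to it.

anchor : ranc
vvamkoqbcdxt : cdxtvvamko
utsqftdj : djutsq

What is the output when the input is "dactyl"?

What's happening: swap the front and back halves of the string, then delete the first 2 characters.
On "dactyl": the first step gives "tyldac", and the second then gives "ldac".

ldac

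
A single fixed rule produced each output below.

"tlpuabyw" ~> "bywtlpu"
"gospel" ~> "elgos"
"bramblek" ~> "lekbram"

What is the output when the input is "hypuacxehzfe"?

Each output is the input with this applied: swap the front and back halves of the string, then delete the first character.
On "hypuacxehzfe": the first step gives "xehzfehypuac", and the second then gives "ehzfehypuac".

ehzfehypuac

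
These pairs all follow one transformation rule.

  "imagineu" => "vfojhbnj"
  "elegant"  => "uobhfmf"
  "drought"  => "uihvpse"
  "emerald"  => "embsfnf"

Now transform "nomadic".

djebnpo

Each output is the input with this applied: shift every letter 1 place forward in the alphabet (wrapping around), then reverse the string.
Working it through for "nomadic": intermediate "opnbejd", final "djebnpo".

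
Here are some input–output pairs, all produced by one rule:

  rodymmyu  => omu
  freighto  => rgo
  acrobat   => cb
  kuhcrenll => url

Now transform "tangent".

ae

In each case the input is transformed by: keep one character in every 3, starting at position 2 (positions 2nd, 5th, 8th, ...).
For "tangent" the result is "ae".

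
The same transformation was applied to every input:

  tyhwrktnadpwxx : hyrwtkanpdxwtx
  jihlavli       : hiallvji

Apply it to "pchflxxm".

Each output is the input with this applied: move the first character to the end, then swap each adjacent pair of characters (1↔2, 3↔4, ...).
Applying that to "pchflxxm" gives "hclfxxpm".

hclfxxpm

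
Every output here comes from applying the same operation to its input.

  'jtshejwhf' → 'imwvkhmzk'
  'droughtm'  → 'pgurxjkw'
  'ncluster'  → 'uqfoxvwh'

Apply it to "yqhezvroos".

vbtkhcyurr

The transformation: move the last character to the front, then shift every letter 3 places forward in the alphabet (wrapping around).
On "yqhezvroos": the first step gives "syqhezvroo", and the second then gives "vbtkhcyurr".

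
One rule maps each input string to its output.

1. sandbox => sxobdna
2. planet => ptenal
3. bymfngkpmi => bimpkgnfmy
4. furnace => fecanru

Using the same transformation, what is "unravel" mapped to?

The pattern: move the first character to the end, then reverse the string.
Working it through for "unravel": intermediate "nravelu", final "ulevarn".
(Check on "planet": → "lanetp" → "ptenal" ✓)

ulevarn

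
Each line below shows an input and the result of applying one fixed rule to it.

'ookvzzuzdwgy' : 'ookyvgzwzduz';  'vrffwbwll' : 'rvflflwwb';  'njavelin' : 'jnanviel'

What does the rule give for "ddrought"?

Looking at the pairs, the operation is to move the first character to the end, then take characters alternately from the front and the back (1st, last, 2nd, 2nd-last, ...).
On "ddrought": the first step gives "droughtd", and the second then gives "ddrtohug".

ddrtohug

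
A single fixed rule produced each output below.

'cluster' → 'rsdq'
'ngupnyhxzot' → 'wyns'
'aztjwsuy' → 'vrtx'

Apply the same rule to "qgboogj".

nnfi

Looking at the pairs, the operation is to shift every letter 1 place backward in the alphabet (wrapping around), then keep only the last 4 characters.
For "qgboogj" the result is "nnfi".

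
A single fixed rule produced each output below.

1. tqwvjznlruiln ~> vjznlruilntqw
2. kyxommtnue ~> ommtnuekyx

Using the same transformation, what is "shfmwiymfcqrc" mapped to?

The rule is to move the first 3 characters to the end (rotate left by 3).
"shfmwiymfcqrc" → "mwiymfcqrcshf".

mwiymfcqrcshf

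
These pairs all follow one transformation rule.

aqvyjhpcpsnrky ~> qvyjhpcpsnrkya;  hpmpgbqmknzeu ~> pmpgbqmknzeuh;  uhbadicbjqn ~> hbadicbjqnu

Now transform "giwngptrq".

Each output is the input with this applied: move the first character to the end.
Doing the same to "giwngptrq": "iwngptrqg".

iwngptrqg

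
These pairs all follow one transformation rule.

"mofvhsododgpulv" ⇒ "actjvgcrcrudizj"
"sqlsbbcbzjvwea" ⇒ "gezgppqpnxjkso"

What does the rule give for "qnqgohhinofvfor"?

ebeucvvwbctjtcf

In each case the input is transformed by: shift every letter 12 places backward in the alphabet (wrapping around).
Doing the same to "qnqgohhinofvfor": "ebeucvvwbctjtcf".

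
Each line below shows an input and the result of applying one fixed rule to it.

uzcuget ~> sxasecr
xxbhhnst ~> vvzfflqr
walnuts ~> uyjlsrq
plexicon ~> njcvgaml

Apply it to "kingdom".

Looking at the pairs, the operation is to shift every letter 2 places backward in the alphabet (wrapping around).
"kingdom" → "iglebmk".

iglebmk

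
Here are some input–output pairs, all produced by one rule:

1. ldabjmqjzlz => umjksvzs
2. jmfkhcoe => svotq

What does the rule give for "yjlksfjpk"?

hsutbo

The rule is to shift every letter 9 places forward in the alphabet (wrapping around), then delete the last 3 characters.
Applying both steps to "yjlksfjpk": "hsutbosyt", then "hsutbo".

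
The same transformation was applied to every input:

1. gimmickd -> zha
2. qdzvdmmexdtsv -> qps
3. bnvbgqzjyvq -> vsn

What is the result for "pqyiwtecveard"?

xoa

In each case the input is transformed by: shift every letter 3 places backward in the alphabet (wrapping around), then keep only the last 3 characters.
"pqyiwtecveard" → "mnvftqbzsbxoa" → "xoa".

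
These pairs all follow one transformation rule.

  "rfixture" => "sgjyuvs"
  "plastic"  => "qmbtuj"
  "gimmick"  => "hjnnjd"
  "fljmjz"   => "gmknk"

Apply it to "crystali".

dsztubm

The rule is to delete the last character, then shift every letter 1 place forward in the alphabet (wrapping around).
For "crystali", step one produces "crystal"; step two turns that into "dsztubm".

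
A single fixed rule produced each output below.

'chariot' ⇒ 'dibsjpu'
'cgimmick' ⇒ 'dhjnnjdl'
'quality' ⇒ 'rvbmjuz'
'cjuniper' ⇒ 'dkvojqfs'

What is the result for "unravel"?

vosbwfm

Each output is the input with this applied: shift every letter 1 place forward in the alphabet (wrapping around).
Applying that to "unravel" gives "vosbwfm".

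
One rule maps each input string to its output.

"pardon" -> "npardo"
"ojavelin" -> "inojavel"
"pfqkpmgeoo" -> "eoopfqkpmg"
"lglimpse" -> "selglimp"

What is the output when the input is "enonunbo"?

boenonun

The rule is to move the first 2 characters to the end (rotate left by 2), then swap the front and back halves of the string.
"enonunbo" → "onunboen" → "boenonun".
(Check on "pfqkpmgeoo": → "qkpmgeoopf" → "eoopfqkpmg" ✓)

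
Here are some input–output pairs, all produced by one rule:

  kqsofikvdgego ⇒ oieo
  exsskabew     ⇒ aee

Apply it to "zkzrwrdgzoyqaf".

The pattern: move the first 3 characters to the end (rotate left by 3), then keep only the vowels.
"zkzrwrdgzoyqaf" → "rwrdgzoyqafzkz" → "oa".

oa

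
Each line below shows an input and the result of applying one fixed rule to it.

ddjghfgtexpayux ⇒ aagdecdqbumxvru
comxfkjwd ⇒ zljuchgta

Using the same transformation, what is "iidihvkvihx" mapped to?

ffafeshsfeu

Rule — shift every letter 3 places backward in the alphabet (wrapping around).
Applying that to "iidihvkvihx" gives "ffafeshsfeu".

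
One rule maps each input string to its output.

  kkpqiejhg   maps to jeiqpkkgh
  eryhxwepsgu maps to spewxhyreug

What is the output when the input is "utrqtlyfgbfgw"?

Rule — move the last 2 characters to the front (rotate right by 2), then reverse the string.
Working it through for "utrqtlyfgbfgw": intermediate "gwutrqtlyfgbf", final "fbgfyltqrtuwg".

fbgfyltqrtuwg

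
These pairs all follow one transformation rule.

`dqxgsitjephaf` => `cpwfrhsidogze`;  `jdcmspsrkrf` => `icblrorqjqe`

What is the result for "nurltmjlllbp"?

mtqkslikkkao

The transformation: shift every letter 1 place backward in the alphabet (wrapping around).
So "nurltmjlllbp" becomes "mtqkslikkkao".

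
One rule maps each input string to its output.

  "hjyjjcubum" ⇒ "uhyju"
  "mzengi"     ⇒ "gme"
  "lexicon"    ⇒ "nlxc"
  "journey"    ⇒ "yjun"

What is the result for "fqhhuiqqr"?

rfhuq

The pattern: keep every other character starting from the first (positions 1st, 3rd, 5th, ...), then move the last character to the front.
For "fqhhuiqqr", step one produces "fhuqr"; step two turns that into "rfhuq".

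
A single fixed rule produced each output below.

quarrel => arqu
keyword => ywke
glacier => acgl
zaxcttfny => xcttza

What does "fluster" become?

What's happening: delete the last 3 characters, then move the first 2 characters to the end (rotate left by 2).
"fluster" → "flus" → "usfl".

usfl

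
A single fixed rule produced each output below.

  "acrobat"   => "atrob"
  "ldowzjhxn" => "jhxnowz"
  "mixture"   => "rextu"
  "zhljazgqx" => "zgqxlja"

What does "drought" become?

The rule is to delete the first 2 characters, then move the first 3 characters to the end (rotate left by 3).
So "drought" becomes "htoug".

htoug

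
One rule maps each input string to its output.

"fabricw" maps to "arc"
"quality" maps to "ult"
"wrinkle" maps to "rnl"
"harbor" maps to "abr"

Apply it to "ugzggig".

ggi

In each case the input is transformed by: keep every other character starting from the second (positions 2nd, 4th, 6th, ...).
So "ugzggig" becomes "ggi".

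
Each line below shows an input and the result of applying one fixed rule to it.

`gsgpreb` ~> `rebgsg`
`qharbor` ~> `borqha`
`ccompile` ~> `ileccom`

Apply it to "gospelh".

elhgos

In each case the input is transformed by: move the last 3 characters to the front (rotate right by 3), then delete the last character.
Working it through for "gospelh": intermediate "elhgosp", final "elhgos".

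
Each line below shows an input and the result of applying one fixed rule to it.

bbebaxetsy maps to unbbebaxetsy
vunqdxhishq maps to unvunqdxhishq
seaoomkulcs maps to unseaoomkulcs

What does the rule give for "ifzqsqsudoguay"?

Each output is the input with this applied: prepend "un".
Doing the same to "ifzqsqsudoguay": "unifzqsqsudoguay".

unifzqsqsudoguay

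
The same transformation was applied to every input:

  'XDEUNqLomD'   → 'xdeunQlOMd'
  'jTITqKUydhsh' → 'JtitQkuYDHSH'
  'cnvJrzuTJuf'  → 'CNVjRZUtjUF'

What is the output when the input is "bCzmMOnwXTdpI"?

BcZMmoNWxtDPi

Looking at the pairs, the operation is to flip the case of every letter.
"bCzmMOnwXTdpI" → "BcZMmoNWxtDPi".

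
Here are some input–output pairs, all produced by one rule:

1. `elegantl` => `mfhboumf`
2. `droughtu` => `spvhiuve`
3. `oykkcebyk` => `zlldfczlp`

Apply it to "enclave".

The transformation: shift every letter 1 place forward in the alphabet (wrapping around), then move the first character to the end.
"enclave" → "odmbwff".

odmbwff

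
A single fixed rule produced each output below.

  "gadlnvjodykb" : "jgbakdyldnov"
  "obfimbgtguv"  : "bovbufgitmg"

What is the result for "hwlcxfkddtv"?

fhvwtldcdxk

The pattern: take characters alternately from the front and the back (1st, last, 2nd, 2nd-last, ...), then move the last character to the front.
On "hwlcxfkddtv": the first step gives "hvwtldcdxkf", and the second then gives "fhvwtldcdxk".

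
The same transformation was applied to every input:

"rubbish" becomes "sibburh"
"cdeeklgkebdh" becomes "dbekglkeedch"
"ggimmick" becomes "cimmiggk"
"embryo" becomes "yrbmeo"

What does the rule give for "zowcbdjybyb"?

In each case the input is transformed by: reverse the string, then move the first character to the end.
"zowcbdjybyb" → "bybyjdbcwoz" → "ybyjdbcwozb".

ybyjdbcwozb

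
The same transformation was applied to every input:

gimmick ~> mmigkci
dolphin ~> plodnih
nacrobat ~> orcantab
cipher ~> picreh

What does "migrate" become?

rgimeta

The pattern: reverse the string, then move the first 3 characters to the end (rotate left by 3).
For "migrate", step one produces "etargim"; step two turns that into "rgimeta".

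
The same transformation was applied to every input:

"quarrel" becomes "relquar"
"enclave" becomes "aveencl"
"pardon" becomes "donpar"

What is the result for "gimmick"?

ickgimm

Rule — move the last 3 characters to the front (rotate right by 3).
For "gimmick" the result is "ickgimm".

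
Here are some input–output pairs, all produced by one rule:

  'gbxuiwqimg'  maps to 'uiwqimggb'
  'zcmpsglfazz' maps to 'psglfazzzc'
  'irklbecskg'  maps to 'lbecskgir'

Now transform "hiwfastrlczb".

fastrlczbhi

The pattern: move the first 2 characters to the end (rotate left by 2), then delete the first character.
"hiwfastrlczb" → "wfastrlczbhi" → "fastrlczbhi".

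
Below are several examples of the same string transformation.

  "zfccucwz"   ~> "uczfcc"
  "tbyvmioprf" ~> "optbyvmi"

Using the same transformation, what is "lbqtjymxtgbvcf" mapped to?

bvlbqtjymxtg

The rule is to delete the last 2 characters, then move the last 2 characters to the front (rotate right by 2).
For "lbqtjymxtgbvcf", step one produces "lbqtjymxtgbv"; step two turns that into "bvlbqtjymxtg".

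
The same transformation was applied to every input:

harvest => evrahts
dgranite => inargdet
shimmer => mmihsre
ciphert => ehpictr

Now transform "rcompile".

The transformation: move the last 2 characters to the front (rotate right by 2), then reverse the string.
On "rcompile" that produces "ipmocrel".

ipmocrel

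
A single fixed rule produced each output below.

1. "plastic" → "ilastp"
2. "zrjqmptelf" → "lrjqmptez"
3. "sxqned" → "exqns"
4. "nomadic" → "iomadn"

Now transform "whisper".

Looking at the pairs, the operation is to delete the last character, then swap the first and last characters.
Starting from "whisper": after the first operation, "whispe"; after the second, "ehispw".
(Check on "plastic": → "plasti" → "ilastp" ✓)

ehispw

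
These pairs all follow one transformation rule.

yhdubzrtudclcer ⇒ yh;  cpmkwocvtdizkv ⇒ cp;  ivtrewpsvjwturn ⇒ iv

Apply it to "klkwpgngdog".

kl

What's happening: keep only the first 2 characters.
Doing the same to "klkwpgngdog": "kl".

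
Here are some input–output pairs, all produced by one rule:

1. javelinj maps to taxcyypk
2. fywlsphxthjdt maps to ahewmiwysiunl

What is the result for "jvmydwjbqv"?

Rule — move the first 3 characters to the end (rotate left by 3), then shift every letter 11 places backward in the alphabet (wrapping around).
For "jvmydwjbqv", step one produces "ydwjbqvjvm"; step two turns that into "nslyqfkykb".

nslyqfkykb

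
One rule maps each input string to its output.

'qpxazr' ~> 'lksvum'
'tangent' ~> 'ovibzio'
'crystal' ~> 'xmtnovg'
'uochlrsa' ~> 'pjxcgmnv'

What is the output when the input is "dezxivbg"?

Each output is the input with this applied: shift every letter 5 places backward in the alphabet (wrapping around).
So "dezxivbg" becomes "yzusdqwb".

yzusdqwb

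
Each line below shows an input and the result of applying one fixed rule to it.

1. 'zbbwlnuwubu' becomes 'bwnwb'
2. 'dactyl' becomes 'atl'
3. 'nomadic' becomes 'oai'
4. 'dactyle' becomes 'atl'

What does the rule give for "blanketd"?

lned

The pattern: keep every other character starting from the second (positions 2nd, 4th, 6th, ...).
"blanketd" → "lned".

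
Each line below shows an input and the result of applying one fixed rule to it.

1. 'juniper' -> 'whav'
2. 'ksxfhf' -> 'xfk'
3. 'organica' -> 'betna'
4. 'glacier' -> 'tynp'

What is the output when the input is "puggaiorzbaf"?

chttnvbem

In each case the input is transformed by: delete the last 3 characters, then shift every letter 13 places forward in the alphabet (wrapping around) — i.e. ROT13.
Working it through for "puggaiorzbaf": intermediate "puggaiorz", final "chttnvbem".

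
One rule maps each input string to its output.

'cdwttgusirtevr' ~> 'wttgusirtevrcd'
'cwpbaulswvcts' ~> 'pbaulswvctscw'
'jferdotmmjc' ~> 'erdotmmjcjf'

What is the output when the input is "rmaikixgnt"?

aikixgntrm

Each output is the input with this applied: move the first 2 characters to the end (rotate left by 2).
So "rmaikixgnt" becomes "aikixgntrm".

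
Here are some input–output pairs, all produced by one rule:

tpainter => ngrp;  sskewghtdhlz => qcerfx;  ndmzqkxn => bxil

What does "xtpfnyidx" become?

Each output is the input with this applied: shift every letter 2 places backward in the alphabet (wrapping around), then keep every other character starting from the second (positions 2nd, 4th, 6th, ...).
On "xtpfnyidx": the first step gives "vrndlwgbv", and the second then gives "rdwb".

rdwb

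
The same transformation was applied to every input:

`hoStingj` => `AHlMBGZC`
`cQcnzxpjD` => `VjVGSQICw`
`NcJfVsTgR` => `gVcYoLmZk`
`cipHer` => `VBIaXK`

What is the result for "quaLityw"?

The pattern: flip the case of every letter, then shift every letter 7 places backward in the alphabet (wrapping around).
On "quaLityw" that produces "JNTeBMRP".

JNTeBMRP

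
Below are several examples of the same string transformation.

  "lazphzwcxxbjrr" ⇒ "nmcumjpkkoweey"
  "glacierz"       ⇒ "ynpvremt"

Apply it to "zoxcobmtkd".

What's happening: move the first character to the end, then shift every letter 13 places forward in the alphabet (wrapping around) — i.e. ROT13.
Working it through for "zoxcobmtkd": intermediate "oxcobmtkdz", final "bkpbozgxqm".

bkpbozgxqm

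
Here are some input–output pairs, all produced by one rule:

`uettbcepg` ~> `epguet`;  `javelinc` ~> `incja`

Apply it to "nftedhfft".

fftnft

The pattern: move the last 3 characters to the front (rotate right by 3), then delete the last 3 characters.
"nftedhfft" → "fftnft".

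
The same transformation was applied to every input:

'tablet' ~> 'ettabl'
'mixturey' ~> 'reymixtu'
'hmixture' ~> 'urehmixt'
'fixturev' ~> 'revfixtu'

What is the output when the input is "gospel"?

The transformation: swap the front and back halves of the string, then move the first character to the end.
Working it through for "gospel": intermediate "pelgos", final "elgosp".

elgosp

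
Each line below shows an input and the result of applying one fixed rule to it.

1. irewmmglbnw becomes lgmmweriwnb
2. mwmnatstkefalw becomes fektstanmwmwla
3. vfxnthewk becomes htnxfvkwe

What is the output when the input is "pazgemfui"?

What's happening: move the last 3 characters to the front (rotate right by 3), then reverse the string.
"pazgemfui" → "fuipazgem" → "megzapiuf".
(Check on "vfxnthewk": → "ewkvfxnth" → "htnxfvkwe" ✓)

megzapiuf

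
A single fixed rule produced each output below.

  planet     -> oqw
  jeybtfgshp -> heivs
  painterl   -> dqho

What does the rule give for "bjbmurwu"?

mpux

What's happening: shift every letter 3 places forward in the alphabet (wrapping around), then keep every other character starting from the second (positions 2nd, 4th, 6th, ...).
Working it through for "bjbmurwu": intermediate "emepxuzx", final "mpux".
(Check on "painterl": → "sdlqwhuo" → "dqho" ✓)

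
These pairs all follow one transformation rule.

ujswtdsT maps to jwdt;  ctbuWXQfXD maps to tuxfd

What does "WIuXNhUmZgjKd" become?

What's happening: keep every other character starting from the second (positions 2nd, 4th, 6th, ...), then convert every letter to lowercase.
On "WIuXNhUmZgjKd": the first step gives "IXhmgK", and the second then gives "ixhmgk".

ixhmgk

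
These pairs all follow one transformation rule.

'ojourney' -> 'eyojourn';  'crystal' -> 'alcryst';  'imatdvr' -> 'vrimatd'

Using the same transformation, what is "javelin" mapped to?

injavel

The transformation: move the last 2 characters to the front (rotate right by 2).
For "javelin" the result is "injavel".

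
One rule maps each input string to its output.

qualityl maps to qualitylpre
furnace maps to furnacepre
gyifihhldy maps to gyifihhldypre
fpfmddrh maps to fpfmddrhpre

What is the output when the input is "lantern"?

lanternpre

The pattern: append "pre".
So "lantern" becomes "lanternpre".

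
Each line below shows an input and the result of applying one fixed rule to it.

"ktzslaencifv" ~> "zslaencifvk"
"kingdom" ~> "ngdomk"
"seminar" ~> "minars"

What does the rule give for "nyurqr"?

urqrn

What's happening: move the first character to the end, then delete the first character.
Starting from "nyurqr": after the first operation, "yurqrn"; after the second, "urqrn".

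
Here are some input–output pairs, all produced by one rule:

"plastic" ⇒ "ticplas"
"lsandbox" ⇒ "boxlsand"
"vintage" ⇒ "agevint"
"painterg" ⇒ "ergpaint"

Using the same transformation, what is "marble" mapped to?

blemar

In each case the input is transformed by: move the last 3 characters to the front (rotate right by 3).
Applying that to "marble" gives "blemar".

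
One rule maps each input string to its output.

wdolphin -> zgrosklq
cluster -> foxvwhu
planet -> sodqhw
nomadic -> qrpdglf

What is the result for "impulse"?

Looking at the pairs, the operation is to shift every letter 3 places forward in the alphabet (wrapping around).
For "impulse" the result is "lpsxovh".

lpsxovh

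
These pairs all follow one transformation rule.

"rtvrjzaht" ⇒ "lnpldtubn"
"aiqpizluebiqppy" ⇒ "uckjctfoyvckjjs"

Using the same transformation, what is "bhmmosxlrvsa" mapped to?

vbggimrflpmu

In each case the input is transformed by: shift every letter 6 places backward in the alphabet (wrapping around).
On "bhmmosxlrvsa" that produces "vbggimrflpmu".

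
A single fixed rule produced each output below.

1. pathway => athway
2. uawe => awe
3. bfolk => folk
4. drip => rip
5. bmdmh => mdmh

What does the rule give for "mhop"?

Each output is the input with this applied: delete the first character.
Applying that to "mhop" gives "hop".

hop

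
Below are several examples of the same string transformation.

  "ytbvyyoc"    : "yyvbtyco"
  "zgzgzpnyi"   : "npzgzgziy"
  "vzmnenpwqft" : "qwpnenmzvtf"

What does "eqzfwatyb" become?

Rule — move the last 2 characters to the front (rotate right by 2), then reverse the string.
For "eqzfwatyb", step one produces "ybeqzfwat"; step two turns that into "tawfzqeby".

tawfzqeby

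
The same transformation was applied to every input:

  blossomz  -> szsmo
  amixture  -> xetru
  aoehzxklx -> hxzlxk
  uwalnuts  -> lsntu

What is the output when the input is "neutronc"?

tcrno

Each output is the input with this applied: delete the first 3 characters, then take characters alternately from the front and the back (1st, last, 2nd, 2nd-last, ...).
"neutronc" → "tcrno".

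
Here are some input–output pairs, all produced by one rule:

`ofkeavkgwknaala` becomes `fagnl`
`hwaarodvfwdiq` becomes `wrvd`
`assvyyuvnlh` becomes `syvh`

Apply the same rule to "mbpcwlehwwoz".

Each output is the input with this applied: keep one character in every 3, starting at position 2 (positions 2nd, 5th, 8th, ...).
For "mbpcwlehwwoz" the result is "bwho".

bwho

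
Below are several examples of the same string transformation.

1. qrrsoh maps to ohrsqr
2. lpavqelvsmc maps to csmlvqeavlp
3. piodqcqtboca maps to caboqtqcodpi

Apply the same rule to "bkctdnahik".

Looking at the pairs, the operation is to swap each adjacent pair of characters (1↔2, 3↔4, ...), then reverse the string.
Starting from "bkctdnahik": after the first operation, "kbtcndhaki"; after the second, "ikahdnctbk".
(Check on "lpavqelvsmc": → "plvaeqvlmsc" → "csmlvqeavlp" ✓)

ikahdnctbk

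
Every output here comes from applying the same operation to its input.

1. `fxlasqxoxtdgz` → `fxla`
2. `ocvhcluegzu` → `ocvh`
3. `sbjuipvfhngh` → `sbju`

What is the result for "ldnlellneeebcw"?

ldnl

Rule — keep only the first 4 characters.
Applying that to "ldnlellneeebcw" gives "ldnl".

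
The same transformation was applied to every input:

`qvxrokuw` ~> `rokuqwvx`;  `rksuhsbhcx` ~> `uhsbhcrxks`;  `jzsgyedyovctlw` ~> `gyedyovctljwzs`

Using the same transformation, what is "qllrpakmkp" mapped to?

In each case the input is transformed by: swap the first and last characters, then move the first 3 characters to the end (rotate left by 3).
Applying both steps to "qllrpakmkp": "pllrpakmkq", then "rpakmkqpll".
(Check on "qvxrokuw": → "wvxrokuq" → "rokuqwvx" ✓)

rpakmkqpll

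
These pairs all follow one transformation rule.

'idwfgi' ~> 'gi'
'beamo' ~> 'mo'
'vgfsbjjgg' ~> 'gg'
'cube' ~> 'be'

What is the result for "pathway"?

ay

What's happening: keep only the last 2 characters.
Doing the same to "pathway": "ay".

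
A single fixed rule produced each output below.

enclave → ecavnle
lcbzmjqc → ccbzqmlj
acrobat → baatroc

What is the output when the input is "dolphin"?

Looking at the pairs, the operation is to sort the characters into reverse alphabetical order, then move the last 3 characters to the front (rotate right by 3).
For "dolphin", step one produces "ponlihd"; step two turns that into "ihdponl".

ihdponl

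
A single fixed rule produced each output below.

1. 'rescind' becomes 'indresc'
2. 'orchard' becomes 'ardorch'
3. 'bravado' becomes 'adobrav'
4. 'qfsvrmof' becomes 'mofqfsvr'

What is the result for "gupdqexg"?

The transformation: move the last 3 characters to the front (rotate right by 3).
So "gupdqexg" becomes "exggupdq".

exggupdq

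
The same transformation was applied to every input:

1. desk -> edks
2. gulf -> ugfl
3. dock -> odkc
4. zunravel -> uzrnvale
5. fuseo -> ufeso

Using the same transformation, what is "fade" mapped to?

In each case the input is transformed by: swap each adjacent pair of characters (1↔2, 3↔4, ...).
For "fade" the result is "afed".

afed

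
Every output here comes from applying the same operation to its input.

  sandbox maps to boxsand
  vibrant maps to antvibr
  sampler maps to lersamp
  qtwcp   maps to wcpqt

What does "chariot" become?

The pattern: move the last 3 characters to the front (rotate right by 3).
So "chariot" becomes "iotchar".

iotchar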